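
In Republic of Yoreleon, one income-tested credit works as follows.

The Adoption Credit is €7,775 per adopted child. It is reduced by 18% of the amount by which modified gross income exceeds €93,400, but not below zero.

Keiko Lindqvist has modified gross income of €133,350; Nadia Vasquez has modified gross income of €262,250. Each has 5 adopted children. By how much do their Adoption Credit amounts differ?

€23,202

Keiko (€133,350): Adoption Credit: base = 5 × €7,775 = €38,875. 18% of the €39,950 excess over €93,400 is €7,191; credit = €38,875 − €7,191 = €31,684.
Nadia (€262,250): Adoption Credit: base = 5 × €7,775 = €38,875. 18% of the €168,850 excess over €93,400 is €30,393; credit = €38,875 − €30,393 = €8,482.
Difference: |€31,684 − €8,482| = €23,202.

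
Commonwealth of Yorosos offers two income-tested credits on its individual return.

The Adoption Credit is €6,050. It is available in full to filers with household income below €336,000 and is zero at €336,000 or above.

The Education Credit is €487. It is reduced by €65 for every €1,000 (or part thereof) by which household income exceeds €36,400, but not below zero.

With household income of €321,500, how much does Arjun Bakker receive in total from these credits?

Adoption Credit: €321,500 is below the €336,000 cutoff, so the full €6,050 applies.
Education Credit: income exceeds €36,400 by €285,100 → 286 increments × €65 = €18,590 ≥ base, so the credit is €0.
Total: €6,050 + €0 = €6,050.

€6,050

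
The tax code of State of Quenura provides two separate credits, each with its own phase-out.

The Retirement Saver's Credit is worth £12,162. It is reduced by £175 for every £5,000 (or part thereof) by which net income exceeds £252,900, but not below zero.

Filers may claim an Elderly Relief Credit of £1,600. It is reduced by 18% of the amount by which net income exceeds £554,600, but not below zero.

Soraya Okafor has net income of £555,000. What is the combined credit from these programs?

£3,015

Retirement Saver's Credit: income exceeds £252,900 by £302,100, which is 61 full-or-partial £5,000 increments; reduction = 61 × £175 = £10,675, leaving £1,487.
Elderly Relief Credit: 18% of the £400 excess over £554,600 is £72; credit = £1,600 − £72 = £1,528.
Total: £1,487 + £1,528 = £3,015.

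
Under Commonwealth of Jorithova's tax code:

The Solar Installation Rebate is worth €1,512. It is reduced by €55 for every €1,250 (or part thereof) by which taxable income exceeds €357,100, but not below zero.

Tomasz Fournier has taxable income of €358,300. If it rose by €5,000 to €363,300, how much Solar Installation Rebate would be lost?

€220

At €358,300 — income exceeds €357,100 by €1,200, which is 1 full-or-partial €1,250 increment; reduction = 1 × €55 = €55, leaving €1,457.
At €363,300 — income exceeds €357,100 by €6,200, which is 5 full-or-partial €1,250 increments; reduction = 5 × €55 = €275, leaving €1,237.
Lost: €1,457 − €1,237 = €220.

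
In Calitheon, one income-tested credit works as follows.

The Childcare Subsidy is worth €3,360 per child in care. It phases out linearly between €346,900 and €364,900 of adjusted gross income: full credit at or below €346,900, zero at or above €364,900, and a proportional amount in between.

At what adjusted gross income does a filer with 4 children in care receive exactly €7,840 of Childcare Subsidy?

€354,400

Full credit = 4 × €3,360 = €13,440.
€7,840 is 7,840/13,440 of the full €13,440, so 5,600/13,440 of the €18,000 range has been used: income = €346,900 + €18,000 × 5,600/13,440 = €354,400.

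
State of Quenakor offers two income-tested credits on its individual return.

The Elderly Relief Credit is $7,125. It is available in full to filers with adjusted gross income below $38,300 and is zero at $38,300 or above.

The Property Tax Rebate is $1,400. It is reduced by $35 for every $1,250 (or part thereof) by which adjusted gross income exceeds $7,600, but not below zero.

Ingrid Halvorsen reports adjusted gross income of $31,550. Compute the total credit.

$7,825

Elderly Relief Credit: $31,550 is below the $38,300 cutoff, so the full $7,125 applies.
Property Tax Rebate: income exceeds $7,600 by $23,950, which is 20 full-or-partial $1,250 increments; reduction = 20 × $35 = $700, leaving $700.
Total: $7,125 + $700 = $7,825.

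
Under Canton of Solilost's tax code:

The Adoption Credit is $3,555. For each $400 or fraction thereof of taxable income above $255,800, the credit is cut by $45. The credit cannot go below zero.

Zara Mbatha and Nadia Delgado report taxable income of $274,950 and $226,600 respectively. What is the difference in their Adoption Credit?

Zara ($274,950): Adoption Credit: income exceeds $255,800 by $19,150, which is 48 full-or-partial $400 increments; reduction = 48 × $45 = $2,160, leaving $1,395.
Nadia ($226,600): Adoption Credit: $226,600 is at or below the $255,800 threshold, so the full $3,555 applies.
Difference: |$1,395 − $3,555| = $2,160.

$2,160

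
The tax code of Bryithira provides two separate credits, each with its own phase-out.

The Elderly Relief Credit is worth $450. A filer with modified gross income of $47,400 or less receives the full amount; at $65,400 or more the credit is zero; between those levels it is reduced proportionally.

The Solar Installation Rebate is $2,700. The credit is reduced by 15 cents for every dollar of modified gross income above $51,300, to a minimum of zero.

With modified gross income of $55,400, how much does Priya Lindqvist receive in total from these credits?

$2,335

Elderly Relief Credit: $55,400 is $8,000 into a $18,000 phase-out range, leaving 10,000/18,000 of the credit: $450 × 10,000/18,000 = $250.
Solar Installation Rebate: 15% of the $4,100 excess over $51,300 is $615; credit = $2,700 − $615 = $2,085.
Total: $250 + $2,085 = $2,335.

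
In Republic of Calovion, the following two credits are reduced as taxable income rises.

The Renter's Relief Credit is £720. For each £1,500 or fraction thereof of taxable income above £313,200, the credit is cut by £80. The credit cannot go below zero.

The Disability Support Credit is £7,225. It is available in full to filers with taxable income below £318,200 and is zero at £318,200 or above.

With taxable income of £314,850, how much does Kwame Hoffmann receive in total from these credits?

£7,785

Renter's Relief Credit: income exceeds £313,200 by £1,650, which is 2 full-or-partial £1,500 increments; reduction = 2 × £80 = £160, leaving £560.
Disability Support Credit: £314,850 is below the £318,200 cutoff, so the full £7,225 applies.
Total: £560 + £7,225 = £7,785.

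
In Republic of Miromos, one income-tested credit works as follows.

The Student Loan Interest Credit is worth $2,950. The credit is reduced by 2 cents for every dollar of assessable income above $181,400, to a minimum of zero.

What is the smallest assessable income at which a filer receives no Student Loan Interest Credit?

$328,900

The credit falls by 2% of each dollar above $181,400, so it reaches zero when the excess is $2,950 / 2% = $147,500: income = $181,400 + $147,500 = $328,900.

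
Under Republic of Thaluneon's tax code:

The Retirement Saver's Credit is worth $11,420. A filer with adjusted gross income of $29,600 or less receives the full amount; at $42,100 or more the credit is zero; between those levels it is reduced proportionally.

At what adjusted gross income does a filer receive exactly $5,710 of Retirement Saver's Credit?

$35,850

$5,710 is 5,710/11,420 of the full $11,420, so 5,710/11,420 of the $12,500 range has been used: income = $29,600 + $12,500 × 5,710/11,420 = $35,850.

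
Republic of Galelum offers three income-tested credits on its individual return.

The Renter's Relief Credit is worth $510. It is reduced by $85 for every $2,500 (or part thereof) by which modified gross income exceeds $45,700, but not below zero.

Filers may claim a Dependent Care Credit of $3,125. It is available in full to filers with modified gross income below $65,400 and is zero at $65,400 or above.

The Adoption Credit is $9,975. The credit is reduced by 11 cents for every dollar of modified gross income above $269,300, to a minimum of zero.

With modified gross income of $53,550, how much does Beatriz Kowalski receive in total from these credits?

$13,270

Renter's Relief Credit: income exceeds $45,700 by $7,850, which is 4 full-or-partial $2,500 increments; reduction = 4 × $85 = $340, leaving $170.
Dependent Care Credit: $53,550 is below the $65,400 cutoff, so the full $3,125 applies.
Adoption Credit: $53,550 is at or below the $269,300 threshold, so the full $9,975 applies.
Total: $170 + $3,125 + $9,975 = $13,270.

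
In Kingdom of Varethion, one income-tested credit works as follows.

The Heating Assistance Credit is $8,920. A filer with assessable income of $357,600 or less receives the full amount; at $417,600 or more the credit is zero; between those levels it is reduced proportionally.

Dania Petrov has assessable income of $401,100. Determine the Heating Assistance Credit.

$2,453

Heating Assistance Credit: $401,100 is $43,500 into a $60,000 phase-out range, leaving 16,500/60,000 of the credit: $8,920 × 16,500/60,000 = $2,453.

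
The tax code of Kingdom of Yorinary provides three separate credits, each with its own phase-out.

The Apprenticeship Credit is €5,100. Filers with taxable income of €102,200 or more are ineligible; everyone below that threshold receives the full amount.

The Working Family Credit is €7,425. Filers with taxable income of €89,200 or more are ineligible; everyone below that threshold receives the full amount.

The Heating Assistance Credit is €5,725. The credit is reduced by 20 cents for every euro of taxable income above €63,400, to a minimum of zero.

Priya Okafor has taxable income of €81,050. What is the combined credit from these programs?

Apprenticeship Credit: €81,050 is below the €102,200 cutoff, so the full €5,100 applies.
Working Family Credit: €81,050 is below the €89,200 cutoff, so the full €7,425 applies.
Heating Assistance Credit: 20% of the €17,650 excess over €63,400 is €3,530; credit = €5,725 − €3,530 = €2,195.
Total: €5,100 + €7,425 + €2,195 = €14,720.

€14,720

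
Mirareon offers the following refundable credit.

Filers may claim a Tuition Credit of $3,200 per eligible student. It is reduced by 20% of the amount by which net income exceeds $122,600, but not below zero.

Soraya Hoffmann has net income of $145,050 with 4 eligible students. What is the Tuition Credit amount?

$8,310

Tuition Credit: base = 4 × $3,200 = $12,800. 20% of the $22,450 excess over $122,600 is $4,490; credit = $12,800 − $4,490 = $8,310.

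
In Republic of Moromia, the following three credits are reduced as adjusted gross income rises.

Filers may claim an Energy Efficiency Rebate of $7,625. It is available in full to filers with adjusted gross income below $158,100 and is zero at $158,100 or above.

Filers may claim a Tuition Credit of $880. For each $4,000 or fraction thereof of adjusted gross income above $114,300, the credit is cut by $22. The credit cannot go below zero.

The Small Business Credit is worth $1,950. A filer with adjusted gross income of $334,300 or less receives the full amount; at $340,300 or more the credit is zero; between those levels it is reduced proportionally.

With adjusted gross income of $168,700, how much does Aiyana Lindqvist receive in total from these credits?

Energy Efficiency Rebate: $168,700 meets or exceeds the $158,100 cutoff, so the credit is $0.
Tuition Credit: income exceeds $114,300 by $54,400, which is 14 full-or-partial $4,000 increments; reduction = 14 × $22 = $308, leaving $572.
Small Business Credit: $168,700 is at or below the $334,300 threshold, so the full $1,950 applies.
Total: $0 + $572 + $1,950 = $2,522.

$2,522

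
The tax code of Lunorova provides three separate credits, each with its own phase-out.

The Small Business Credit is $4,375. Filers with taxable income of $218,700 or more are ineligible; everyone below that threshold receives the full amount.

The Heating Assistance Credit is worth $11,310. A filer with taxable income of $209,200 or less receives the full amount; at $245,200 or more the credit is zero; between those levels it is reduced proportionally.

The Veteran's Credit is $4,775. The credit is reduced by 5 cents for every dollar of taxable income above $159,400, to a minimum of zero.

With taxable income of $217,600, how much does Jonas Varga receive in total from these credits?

$14,911

Small Business Credit: $217,600 is below the $218,700 cutoff, so the full $4,375 applies.
Heating Assistance Credit: $217,600 is $8,400 into a $36,000 phase-out range, leaving 27,600/36,000 of the credit: $11,310 × 27,600/36,000 = $8,671.
Veteran's Credit: 5% of the $58,200 excess over $159,400 is $2,910; credit = $4,775 − $2,910 = $1,865.
Total: $4,375 + $8,671 + $1,865 = $14,911.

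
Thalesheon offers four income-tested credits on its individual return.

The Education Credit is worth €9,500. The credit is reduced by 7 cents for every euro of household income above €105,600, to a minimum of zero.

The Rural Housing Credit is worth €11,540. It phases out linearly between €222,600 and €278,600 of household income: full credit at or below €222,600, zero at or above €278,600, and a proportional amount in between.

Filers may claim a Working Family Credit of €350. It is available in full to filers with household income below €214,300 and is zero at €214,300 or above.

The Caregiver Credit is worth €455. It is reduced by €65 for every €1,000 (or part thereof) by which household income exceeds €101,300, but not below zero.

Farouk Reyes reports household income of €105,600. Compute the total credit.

Education Credit: €105,600 is at or below the €105,600 threshold, so the full €9,500 applies.
Rural Housing Credit: €105,600 is at or below the €222,600 threshold, so the full €11,540 applies.
Working Family Credit: €105,600 is below the €214,300 cutoff, so the full €350 applies.
Caregiver Credit: income exceeds €101,300 by €4,300, which is 5 full-or-partial €1,000 increments; reduction = 5 × €65 = €325, leaving €130.
Total: €9,500 + €11,540 + €350 + €130 = €21,520.

€21,520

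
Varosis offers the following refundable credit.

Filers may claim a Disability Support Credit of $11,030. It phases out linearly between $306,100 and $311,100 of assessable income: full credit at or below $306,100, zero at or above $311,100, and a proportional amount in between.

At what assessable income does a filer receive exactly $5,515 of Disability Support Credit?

$5,515 is 5,515/11,030 of the full $11,030, so 5,515/11,030 of the $5,000 range has been used: income = $306,100 + $5,000 × 5,515/11,030 = $308,600.

$308,600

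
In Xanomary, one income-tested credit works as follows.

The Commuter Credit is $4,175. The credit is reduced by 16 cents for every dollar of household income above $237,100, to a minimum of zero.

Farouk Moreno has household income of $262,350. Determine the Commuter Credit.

$135

Commuter Credit: 16% of the $25,250 excess over $237,100 is $4,040; credit = $4,175 − $4,040 = $135.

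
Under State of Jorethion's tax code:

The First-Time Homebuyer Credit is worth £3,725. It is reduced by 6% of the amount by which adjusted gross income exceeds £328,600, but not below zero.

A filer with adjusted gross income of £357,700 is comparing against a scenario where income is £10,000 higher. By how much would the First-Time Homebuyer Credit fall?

At £357,700 — 6% of the £29,100 excess over £328,600 is £1,746; credit = £3,725 − £1,746 = £1,979.
At £367,700 — 6% of the £39,100 excess over £328,600 is £2,346; credit = £3,725 − £2,346 = £1,379.
Lost: £1,979 − £1,379 = £600.

£600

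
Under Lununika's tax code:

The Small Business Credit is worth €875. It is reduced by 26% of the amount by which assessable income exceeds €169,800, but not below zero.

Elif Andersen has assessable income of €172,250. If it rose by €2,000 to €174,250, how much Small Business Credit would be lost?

€238

At €172,250 — 26% of the €2,450 excess over €169,800 is €637; credit = €875 − €637 = €238.
At €174,250 — 26% of the €4,450 excess over €169,800 is €1,157 ≥ base, so the credit is €0.
Lost: €238 − €0 = €238.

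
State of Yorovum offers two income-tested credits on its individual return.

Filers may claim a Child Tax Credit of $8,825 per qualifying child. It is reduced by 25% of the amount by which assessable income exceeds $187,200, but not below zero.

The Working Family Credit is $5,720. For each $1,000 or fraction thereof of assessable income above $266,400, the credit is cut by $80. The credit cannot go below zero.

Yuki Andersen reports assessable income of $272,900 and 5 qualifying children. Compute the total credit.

Child Tax Credit: base = 5 × $8,825 = $44,125. 25% of the $85,700 excess over $187,200 is $21,425; credit = $44,125 − $21,425 = $22,700.
Working Family Credit: income exceeds $266,400 by $6,500, which is 7 full-or-partial $1,000 increments; reduction = 7 × $80 = $560, leaving $5,160.
Total: $22,700 + $5,160 = $27,860.

$27,860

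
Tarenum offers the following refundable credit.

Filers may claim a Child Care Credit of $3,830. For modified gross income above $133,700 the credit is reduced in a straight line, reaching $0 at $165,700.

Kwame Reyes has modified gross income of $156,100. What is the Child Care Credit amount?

Child Care Credit: $156,100 is $22,400 into a $32,000 phase-out range, leaving 9,600/32,000 of the credit: $3,830 × 9,600/32,000 = $1,149.

$1,149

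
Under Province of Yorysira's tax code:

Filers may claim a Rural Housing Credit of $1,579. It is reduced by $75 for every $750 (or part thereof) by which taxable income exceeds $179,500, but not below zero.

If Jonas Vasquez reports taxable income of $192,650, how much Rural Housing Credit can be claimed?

Rural Housing Credit: income exceeds $179,500 by $13,150, which is 18 full-or-partial $750 increments; reduction = 18 × $75 = $1,350, leaving $229.

$229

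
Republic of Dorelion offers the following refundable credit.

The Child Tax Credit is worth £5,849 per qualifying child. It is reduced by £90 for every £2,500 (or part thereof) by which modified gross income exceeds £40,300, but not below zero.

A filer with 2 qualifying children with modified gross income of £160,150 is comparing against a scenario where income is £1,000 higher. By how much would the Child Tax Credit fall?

£90

At £160,150 — base = 2 × £5,849 = £11,698. income exceeds £40,300 by £119,850, which is 48 full-or-partial £2,500 increments; reduction = 48 × £90 = £4,320, leaving £7,378.
At £161,150 — base = 2 × £5,849 = £11,698. income exceeds £40,300 by £120,850, which is 49 full-or-partial £2,500 increments; reduction = 49 × £90 = £4,410, leaving £7,288.
Lost: £7,378 − £7,288 = £90.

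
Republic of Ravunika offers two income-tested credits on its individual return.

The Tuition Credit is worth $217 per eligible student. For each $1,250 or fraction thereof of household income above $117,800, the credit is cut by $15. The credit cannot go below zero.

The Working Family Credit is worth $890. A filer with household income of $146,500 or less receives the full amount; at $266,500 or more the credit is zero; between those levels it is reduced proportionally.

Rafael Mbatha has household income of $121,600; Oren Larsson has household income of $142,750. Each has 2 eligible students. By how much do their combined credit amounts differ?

Rafael ($121,600): Tuition Credit: base = 2 × $217 = $434. income exceeds $117,800 by $3,800, which is 4 full-or-partial $1,250 increments; reduction = 4 × $15 = $60, leaving $374. Working Family Credit: $121,600 is at or below the $146,500 threshold, so the full $890 applies. total $374 + $890 = $1,264
Oren ($142,750): Tuition Credit: base = 2 × $217 = $434. income exceeds $117,800 by $24,950, which is 20 full-or-partial $1,250 increments; reduction = 20 × $15 = $300, leaving $134. Working Family Credit: $142,750 is at or below the $146,500 threshold, so the full $890 applies. total $134 + $890 = $1,024
Difference: |$1,264 − $1,024| = $240.

$240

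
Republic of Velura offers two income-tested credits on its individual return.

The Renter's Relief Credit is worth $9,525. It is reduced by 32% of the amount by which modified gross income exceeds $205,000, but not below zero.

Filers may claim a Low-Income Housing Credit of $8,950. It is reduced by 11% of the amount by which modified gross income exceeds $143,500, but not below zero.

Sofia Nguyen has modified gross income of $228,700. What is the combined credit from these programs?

Renter's Relief Credit: 32% of the $23,700 excess over $205,000 is $7,584; credit = $9,525 − $7,584 = $1,941.
Low-Income Housing Credit: 11% of the $85,200 excess over $143,500 is $9,372 ≥ base, so the credit is $0.
Total: $1,941 + $0 = $1,941.

$1,941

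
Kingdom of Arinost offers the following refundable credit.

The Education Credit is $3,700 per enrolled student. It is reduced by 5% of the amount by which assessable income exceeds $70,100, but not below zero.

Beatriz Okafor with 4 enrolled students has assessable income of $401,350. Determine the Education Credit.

$0

Education Credit: base = 4 × $3,700 = $14,800. 5% of the $331,250 excess over $70,100 is $16,562.50 ≥ base, so the credit is $0.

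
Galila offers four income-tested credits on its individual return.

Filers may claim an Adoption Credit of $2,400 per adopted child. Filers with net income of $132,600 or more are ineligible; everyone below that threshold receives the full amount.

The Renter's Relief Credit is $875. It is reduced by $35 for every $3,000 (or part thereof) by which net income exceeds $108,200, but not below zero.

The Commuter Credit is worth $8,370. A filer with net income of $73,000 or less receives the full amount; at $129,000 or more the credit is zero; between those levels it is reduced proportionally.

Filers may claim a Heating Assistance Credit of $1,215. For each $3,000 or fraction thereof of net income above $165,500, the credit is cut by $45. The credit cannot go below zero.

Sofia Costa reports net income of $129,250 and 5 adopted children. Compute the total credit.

Adoption Credit: base = 5 × $2,400 = $12,000. $129,250 is below the $132,600 cutoff, so the full $12,000 applies.
Renter's Relief Credit: income exceeds $108,200 by $21,050, which is 8 full-or-partial $3,000 increments; reduction = 8 × $35 = $280, leaving $595.
Commuter Credit: $129,250 is at or above $129,000, so the credit is $0.
Heating Assistance Credit: $129,250 is at or below the $165,500 threshold, so the full $1,215 applies.
Total: $12,000 + $595 + $0 + $1,215 = $13,810.

$13,810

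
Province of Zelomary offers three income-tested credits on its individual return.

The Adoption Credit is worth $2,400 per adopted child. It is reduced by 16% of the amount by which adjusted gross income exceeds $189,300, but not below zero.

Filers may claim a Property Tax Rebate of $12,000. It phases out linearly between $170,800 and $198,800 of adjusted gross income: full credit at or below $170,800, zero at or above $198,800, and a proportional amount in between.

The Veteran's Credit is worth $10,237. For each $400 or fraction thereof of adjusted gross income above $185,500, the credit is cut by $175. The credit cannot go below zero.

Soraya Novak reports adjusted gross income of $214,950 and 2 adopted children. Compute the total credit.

$696

Adoption Credit: base = 2 × $2,400 = $4,800. 16% of the $25,650 excess over $189,300 is $4,104; credit = $4,800 − $4,104 = $696.
Property Tax Rebate: $214,950 is at or above $198,800, so the credit is $0.
Veteran's Credit: income exceeds $185,500 by $29,450 → 74 increments × $175 = $12,950 ≥ base, so the credit is $0.
Total: $696 + $0 + $0 = $696.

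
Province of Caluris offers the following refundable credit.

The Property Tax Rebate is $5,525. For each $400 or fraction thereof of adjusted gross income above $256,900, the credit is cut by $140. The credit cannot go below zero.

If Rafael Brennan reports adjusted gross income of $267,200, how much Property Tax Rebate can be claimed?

Property Tax Rebate: income exceeds $256,900 by $10,300, which is 26 full-or-partial $400 increments; reduction = 26 × $140 = $3,640, leaving $1,885.

$1,885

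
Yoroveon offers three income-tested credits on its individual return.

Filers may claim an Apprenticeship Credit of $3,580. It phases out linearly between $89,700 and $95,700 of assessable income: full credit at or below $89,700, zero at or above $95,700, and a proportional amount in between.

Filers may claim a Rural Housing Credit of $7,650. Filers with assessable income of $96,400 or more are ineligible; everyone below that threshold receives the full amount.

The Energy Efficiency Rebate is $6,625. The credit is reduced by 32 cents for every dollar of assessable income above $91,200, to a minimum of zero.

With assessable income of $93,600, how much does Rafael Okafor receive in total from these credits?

$14,760

Apprenticeship Credit: $93,600 is $3,900 into a $6,000 phase-out range, leaving 2,100/6,000 of the credit: $3,580 × 2,100/6,000 = $1,253.
Rural Housing Credit: $93,600 is below the $96,400 cutoff, so the full $7,650 applies.
Energy Efficiency Rebate: 32% of the $2,400 excess over $91,200 is $768; credit = $6,625 − $768 = $5,857.
Total: $1,253 + $7,650 + $5,857 = $14,760.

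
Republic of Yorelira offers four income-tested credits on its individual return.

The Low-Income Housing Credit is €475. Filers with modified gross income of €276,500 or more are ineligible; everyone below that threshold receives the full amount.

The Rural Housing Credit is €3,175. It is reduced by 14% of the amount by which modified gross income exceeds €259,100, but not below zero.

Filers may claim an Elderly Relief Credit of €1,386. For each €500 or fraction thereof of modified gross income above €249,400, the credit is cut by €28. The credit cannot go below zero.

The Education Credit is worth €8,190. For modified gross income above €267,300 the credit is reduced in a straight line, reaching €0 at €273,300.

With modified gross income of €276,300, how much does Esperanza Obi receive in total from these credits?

Low-Income Housing Credit: €276,300 is below the €276,500 cutoff, so the full €475 applies.
Rural Housing Credit: 14% of the €17,200 excess over €259,100 is €2,408; credit = €3,175 − €2,408 = €767.
Elderly Relief Credit: income exceeds €249,400 by €26,900 → 54 increments × €28 = €1,512 ≥ base, so the credit is €0.
Education Credit: €276,300 is at or above €273,300, so the credit is €0.
Total: €475 + €767 + €0 + €0 = €1,242.

€1,242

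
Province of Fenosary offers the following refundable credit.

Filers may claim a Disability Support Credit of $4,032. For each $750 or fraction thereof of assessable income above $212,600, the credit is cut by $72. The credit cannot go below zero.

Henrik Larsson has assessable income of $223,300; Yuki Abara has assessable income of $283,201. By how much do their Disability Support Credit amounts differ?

$2,952

Henrik ($223,300): Disability Support Credit: income exceeds $212,600 by $10,700, which is 15 full-or-partial $750 increments; reduction = 15 × $72 = $1,080, leaving $2,952.
Yuki ($283,201): Disability Support Credit: income exceeds $212,600 by $70,601 → 95 increments × $72 = $6,840 ≥ base, so the credit is $0.
Difference: |$2,952 − $0| = $2,952.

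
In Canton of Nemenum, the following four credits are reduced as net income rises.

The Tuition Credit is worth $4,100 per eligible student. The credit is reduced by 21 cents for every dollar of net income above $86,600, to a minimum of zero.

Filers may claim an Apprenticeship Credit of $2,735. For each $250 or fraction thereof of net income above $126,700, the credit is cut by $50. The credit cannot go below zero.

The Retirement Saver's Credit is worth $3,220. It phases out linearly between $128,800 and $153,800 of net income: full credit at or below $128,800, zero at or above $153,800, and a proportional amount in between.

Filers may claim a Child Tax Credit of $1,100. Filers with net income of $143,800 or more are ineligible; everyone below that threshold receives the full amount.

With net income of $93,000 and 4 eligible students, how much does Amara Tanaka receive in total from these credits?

$22,111

Tuition Credit: base = 4 × $4,100 = $16,400. 21% of the $6,400 excess over $86,600 is $1,344; credit = $16,400 − $1,344 = $15,056.
Apprenticeship Credit: $93,000 is at or below the $126,700 threshold, so the full $2,735 applies.
Retirement Saver's Credit: $93,000 is at or below the $128,800 threshold, so the full $3,220 applies.
Child Tax Credit: $93,000 is below the $143,800 cutoff, so the full $1,100 applies.
Total: $15,056 + $2,735 + $3,220 + $1,100 = $22,111.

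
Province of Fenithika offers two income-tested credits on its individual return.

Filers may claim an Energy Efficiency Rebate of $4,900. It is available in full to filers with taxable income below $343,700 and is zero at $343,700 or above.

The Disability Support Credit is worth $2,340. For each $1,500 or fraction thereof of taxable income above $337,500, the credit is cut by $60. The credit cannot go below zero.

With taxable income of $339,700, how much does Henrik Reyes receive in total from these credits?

$7,120

Energy Efficiency Rebate: $339,700 is below the $343,700 cutoff, so the full $4,900 applies.
Disability Support Credit: income exceeds $337,500 by $2,200, which is 2 full-or-partial $1,500 increments; reduction = 2 × $60 = $120, leaving $2,220.
Total: $4,900 + $2,220 = $7,120.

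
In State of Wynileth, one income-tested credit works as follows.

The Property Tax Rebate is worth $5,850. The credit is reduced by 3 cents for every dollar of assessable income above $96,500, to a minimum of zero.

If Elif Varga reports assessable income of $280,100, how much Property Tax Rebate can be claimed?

$342

Property Tax Rebate: 3% of the $183,600 excess over $96,500 is $5,508; credit = $5,850 − $5,508 = $342.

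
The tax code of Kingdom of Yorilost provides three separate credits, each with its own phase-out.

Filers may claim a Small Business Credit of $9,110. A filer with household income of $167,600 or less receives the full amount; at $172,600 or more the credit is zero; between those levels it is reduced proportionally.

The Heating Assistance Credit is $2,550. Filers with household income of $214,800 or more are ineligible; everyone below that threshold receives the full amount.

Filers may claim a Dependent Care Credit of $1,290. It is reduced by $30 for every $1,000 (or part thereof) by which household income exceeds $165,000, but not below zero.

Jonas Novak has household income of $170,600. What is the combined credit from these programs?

Small Business Credit: $170,600 is $3,000 into a $5,000 phase-out range, leaving 2,000/5,000 of the credit: $9,110 × 2,000/5,000 = $3,644.
Heating Assistance Credit: $170,600 is below the $214,800 cutoff, so the full $2,550 applies.
Dependent Care Credit: income exceeds $165,000 by $5,600, which is 6 full-or-partial $1,000 increments; reduction = 6 × $30 = $180, leaving $1,110.
Total: $3,644 + $2,550 + $1,110 = $7,304.

$7,304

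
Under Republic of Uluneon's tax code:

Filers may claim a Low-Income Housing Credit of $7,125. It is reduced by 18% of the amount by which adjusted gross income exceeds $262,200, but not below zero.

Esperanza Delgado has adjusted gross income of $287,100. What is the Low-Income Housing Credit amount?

$2,643

Low-Income Housing Credit: 18% of the $24,900 excess over $262,200 is $4,482; credit = $7,125 − $4,482 = $2,643.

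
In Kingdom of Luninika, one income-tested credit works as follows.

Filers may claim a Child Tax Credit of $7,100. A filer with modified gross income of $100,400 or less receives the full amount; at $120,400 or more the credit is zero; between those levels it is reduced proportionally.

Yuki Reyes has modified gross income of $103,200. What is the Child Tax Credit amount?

$6,106

Child Tax Credit: $103,200 is $2,800 into a $20,000 phase-out range, leaving 17,200/20,000 of the credit: $7,100 × 17,200/20,000 = $6,106.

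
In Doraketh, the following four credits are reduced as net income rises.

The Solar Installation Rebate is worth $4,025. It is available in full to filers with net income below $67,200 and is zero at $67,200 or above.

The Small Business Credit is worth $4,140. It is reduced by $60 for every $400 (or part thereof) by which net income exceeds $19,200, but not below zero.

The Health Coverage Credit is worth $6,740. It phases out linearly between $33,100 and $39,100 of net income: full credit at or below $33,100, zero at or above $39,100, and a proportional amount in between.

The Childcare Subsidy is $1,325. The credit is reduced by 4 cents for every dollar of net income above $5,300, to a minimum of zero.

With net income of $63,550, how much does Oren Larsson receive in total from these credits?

Solar Installation Rebate: $63,550 is below the $67,200 cutoff, so the full $4,025 applies.
Small Business Credit: income exceeds $19,200 by $44,350 → 111 increments × $60 = $6,660 ≥ base, so the credit is $0.
Health Coverage Credit: $63,550 is at or above $39,100, so the credit is $0.
Childcare Subsidy: 4% of the $58,250 excess over $5,300 is $2,330 ≥ base, so the credit is $0.
Total: $4,025 + $0 + $0 + $0 = $4,025.

$4,025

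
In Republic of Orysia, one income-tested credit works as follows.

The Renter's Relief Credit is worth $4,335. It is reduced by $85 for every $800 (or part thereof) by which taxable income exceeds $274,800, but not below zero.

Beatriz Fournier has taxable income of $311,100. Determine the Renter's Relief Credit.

$425

Renter's Relief Credit: income exceeds $274,800 by $36,300, which is 46 full-or-partial $800 increments; reduction = 46 × $85 = $3,910, leaving $425.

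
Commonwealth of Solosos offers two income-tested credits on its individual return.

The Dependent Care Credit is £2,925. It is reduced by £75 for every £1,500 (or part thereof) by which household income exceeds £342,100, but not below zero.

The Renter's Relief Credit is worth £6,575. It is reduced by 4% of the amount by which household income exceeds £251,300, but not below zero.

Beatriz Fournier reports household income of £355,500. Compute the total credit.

Dependent Care Credit: income exceeds £342,100 by £13,400, which is 9 full-or-partial £1,500 increments; reduction = 9 × £75 = £675, leaving £2,250.
Renter's Relief Credit: 4% of the £104,200 excess over £251,300 is £4,168; credit = £6,575 − £4,168 = £2,407.
Total: £2,250 + £2,407 = £4,657.

£4,657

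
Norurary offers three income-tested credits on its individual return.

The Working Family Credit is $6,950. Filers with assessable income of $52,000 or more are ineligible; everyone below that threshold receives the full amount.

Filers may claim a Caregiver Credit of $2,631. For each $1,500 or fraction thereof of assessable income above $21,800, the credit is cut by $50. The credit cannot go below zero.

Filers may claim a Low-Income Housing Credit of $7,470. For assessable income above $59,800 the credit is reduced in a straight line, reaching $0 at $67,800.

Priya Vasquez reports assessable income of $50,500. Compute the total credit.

$16,051

Working Family Credit: $50,500 is below the $52,000 cutoff, so the full $6,950 applies.
Caregiver Credit: income exceeds $21,800 by $28,700, which is 20 full-or-partial $1,500 increments; reduction = 20 × $50 = $1,000, leaving $1,631.
Low-Income Housing Credit: $50,500 is at or below the $59,800 threshold, so the full $7,470 applies.
Total: $6,950 + $1,631 + $7,470 = $16,051.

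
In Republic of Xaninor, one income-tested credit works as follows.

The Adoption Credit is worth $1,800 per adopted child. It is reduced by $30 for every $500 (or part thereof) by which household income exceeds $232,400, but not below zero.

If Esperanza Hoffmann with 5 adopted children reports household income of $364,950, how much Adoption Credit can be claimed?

Adoption Credit: base = 5 × $1,800 = $9,000. income exceeds $232,400 by $132,550, which is 266 full-or-partial $500 increments; reduction = 266 × $30 = $7,980, leaving $1,020.

$1,020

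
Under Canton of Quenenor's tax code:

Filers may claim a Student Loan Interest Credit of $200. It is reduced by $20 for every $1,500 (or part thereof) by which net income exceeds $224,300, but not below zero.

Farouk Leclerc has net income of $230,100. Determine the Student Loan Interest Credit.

$120

Student Loan Interest Credit: income exceeds $224,300 by $5,800, which is 4 full-or-partial $1,500 increments; reduction = 4 × $20 = $80, leaving $120.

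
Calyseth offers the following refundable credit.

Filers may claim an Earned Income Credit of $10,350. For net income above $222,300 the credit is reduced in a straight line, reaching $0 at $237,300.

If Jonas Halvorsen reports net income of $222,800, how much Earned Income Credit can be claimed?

$10,005

Earned Income Credit: $222,800 is $500 into a $15,000 phase-out range, leaving 14,500/15,000 of the credit: $10,350 × 14,500/15,000 = $10,005.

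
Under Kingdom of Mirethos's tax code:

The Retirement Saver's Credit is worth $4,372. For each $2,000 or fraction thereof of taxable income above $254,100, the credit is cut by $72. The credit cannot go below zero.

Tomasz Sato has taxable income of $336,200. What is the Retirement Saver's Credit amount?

Retirement Saver's Credit: income exceeds $254,100 by $82,100, which is 42 full-or-partial $2,000 increments; reduction = 42 × $72 = $3,024, leaving $1,348.

$1,348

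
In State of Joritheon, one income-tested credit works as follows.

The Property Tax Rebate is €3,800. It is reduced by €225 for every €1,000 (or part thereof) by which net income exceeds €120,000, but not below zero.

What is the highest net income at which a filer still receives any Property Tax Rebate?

€136,000

After 16 increments the reduction is 16 × €225 = €3,600, leaving €200; one more increment wipes it out. Increment 16 ends at excess 16 × €1,000 = €16,000, so the highest qualifying income is €120,000 + €16,000 = €136,000.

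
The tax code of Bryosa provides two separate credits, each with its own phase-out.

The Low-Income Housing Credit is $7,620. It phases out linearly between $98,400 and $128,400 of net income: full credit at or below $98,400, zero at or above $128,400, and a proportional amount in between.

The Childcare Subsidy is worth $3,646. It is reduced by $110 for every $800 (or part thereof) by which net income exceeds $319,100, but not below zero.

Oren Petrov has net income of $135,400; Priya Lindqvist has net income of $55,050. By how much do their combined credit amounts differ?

Oren ($135,400): Low-Income Housing Credit: $135,400 is at or above $128,400, so the credit is $0. Childcare Subsidy: $135,400 is at or below the $319,100 threshold, so the full $3,646 applies. total $0 + $3,646 = $3,646
Priya ($55,050): Low-Income Housing Credit: $55,050 is at or below the $98,400 threshold, so the full $7,620 applies. Childcare Subsidy: $55,050 is at or below the $319,100 threshold, so the full $3,646 applies. total $7,620 + $3,646 = $11,266
Difference: |$3,646 − $11,266| = $7,620.

$7,620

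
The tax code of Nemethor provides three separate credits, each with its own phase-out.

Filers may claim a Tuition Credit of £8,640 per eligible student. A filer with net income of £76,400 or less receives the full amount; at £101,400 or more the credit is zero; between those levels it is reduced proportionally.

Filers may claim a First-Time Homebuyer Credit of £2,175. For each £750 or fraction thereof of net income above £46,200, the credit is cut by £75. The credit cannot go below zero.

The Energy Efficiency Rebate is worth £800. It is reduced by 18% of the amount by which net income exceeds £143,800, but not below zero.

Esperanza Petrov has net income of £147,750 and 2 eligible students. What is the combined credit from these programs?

£89

Tuition Credit: base = 2 × £8,640 = £17,280. £147,750 is at or above £101,400, so the credit is £0.
First-Time Homebuyer Credit: income exceeds £46,200 by £101,550 → 136 increments × £75 = £10,200 ≥ base, so the credit is £0.
Energy Efficiency Rebate: 18% of the £3,950 excess over £143,800 is £711; credit = £800 − £711 = £89.
Total: £0 + £0 + £89 = £89.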